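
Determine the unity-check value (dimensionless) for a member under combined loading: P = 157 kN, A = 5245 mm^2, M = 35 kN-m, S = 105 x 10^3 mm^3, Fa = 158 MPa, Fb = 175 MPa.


f_a = P / A = 157000.0 / 5245 = 29.9333 MPa
f_b = M / S = 35000000.0 / 105000.0 = 333.3333 MPa
Ratio = f_a / Fa + f_b / Fb
= 29.9333 / 158 + 333.3333 / 175
= 2.0942 (dimensionless)

2.0942 (dimensionless)


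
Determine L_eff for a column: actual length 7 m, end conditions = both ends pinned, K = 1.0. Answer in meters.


L_eff = K * L
= 1.0 * 7
= 7.0 m

7.0 m


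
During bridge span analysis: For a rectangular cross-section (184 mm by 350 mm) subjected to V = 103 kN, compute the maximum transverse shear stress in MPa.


A = b * h = 184 * 350 = 64400 mm^2
V = 103 kN = 103000.0 N
tau_max = 1.5 * V / A = 1.5 * 103000.0 / 64400
= 2.3991 MPa

2.3991 MPa


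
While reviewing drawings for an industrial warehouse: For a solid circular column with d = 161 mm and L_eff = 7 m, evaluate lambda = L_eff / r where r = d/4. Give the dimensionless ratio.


Radius of gyration r = d / 4 = 161 / 4 = 40.25 mm
L_eff = 7000.0 mm
Slenderness ratio = L / r = 7000.0 / 40.25 = 173.91 (dimensionless)

173.91 (dimensionless)


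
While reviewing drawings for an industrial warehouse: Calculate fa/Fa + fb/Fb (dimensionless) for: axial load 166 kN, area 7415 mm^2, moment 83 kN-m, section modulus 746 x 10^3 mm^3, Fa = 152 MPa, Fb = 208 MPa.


f_a = P / A = 166000.0 / 7415 = 22.3871 MPa
f_b = M / S = 83000000.0 / 746000.0 = 111.2601 MPa
Ratio = f_a / Fa + f_b / Fb
= 22.3871 / 152 + 111.2601 / 208
= 0.6822 (dimensionless)

0.6822 (dimensionless)


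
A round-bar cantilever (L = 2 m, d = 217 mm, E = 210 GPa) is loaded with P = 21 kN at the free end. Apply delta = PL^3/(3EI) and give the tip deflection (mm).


I = pi * d^4 / 64 = pi * 217^4 / 64 = 108845087.82 mm^4
L = 2000.0 mm, P = 21000.0 N, E = 210000.0 MPa
delta = P * L^3 / (3 * E * I)
= 21000.0 * 2000.0^3 / (3 * 210000.0 * 108845087.82)
= 2.45 mm

2.45 mm


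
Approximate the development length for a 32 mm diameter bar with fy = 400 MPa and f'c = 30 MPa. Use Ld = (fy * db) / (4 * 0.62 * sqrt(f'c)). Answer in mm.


Ld = (fy * db) / (4 * 0.62 * sqrt(f'c))
= (400 * 32) / (4 * 0.62 * sqrt(30))
= 12800 / 13.5835
= 942.32 mm

942.32 mm


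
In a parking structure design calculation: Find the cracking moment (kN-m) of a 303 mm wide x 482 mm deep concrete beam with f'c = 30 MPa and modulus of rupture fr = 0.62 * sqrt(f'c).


fr = 0.62 * sqrt(30) = 0.62 * 5.4772 = 3.3959 MPa
I = 303 * 482^3 / 12 = 2827499242.0 mm^4
y_t = 241.0 mm
M_cr = fr * I / y_t = 3.3959 * 2827499242.0 / 241.0 N-mm
= 39.8417 kN-m

39.8417 kN-m


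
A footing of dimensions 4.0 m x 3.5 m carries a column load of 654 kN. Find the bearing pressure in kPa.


A = 4.0 * 3.5 = 14.0 m^2
q = P / A = 654 / 14.0
= 46.7143 kPa

46.7143 kPa


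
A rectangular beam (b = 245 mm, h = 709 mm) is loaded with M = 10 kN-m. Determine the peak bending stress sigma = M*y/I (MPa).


I = b * h^3 / 12 = 245 * 709^3 / 12 = 7276516925.42 mm^4
y = h / 2 = 709 / 2 = 354.5 mm
M = 10 kN-m = 10000000.0 N-mm
sigma = M * y / I = 10000000.0 * 354.5 / 7276516925.42
= 0.49 MPa

0.49 MPa


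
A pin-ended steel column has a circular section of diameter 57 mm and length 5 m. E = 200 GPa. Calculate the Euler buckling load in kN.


I = pi * d^4 / 64 = 518166.49 mm^4
L = 5000.0 mm
P_cr = pi^2 * E * I / L^2
= 9.8696 * 200000.0 * 518166.49 / 5000.0^2
= 40912.79 N = 40.9128 kN

40.9128 kN


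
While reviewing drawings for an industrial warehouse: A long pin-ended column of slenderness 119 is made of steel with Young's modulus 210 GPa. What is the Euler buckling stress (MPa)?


sigma_cr = pi^2 * E / lambda^2
= 9.8696 * 210000.0 / 119^2
= 9.8696 * 210000.0 / 14161
= 146.3609 MPa

146.3609 MPa


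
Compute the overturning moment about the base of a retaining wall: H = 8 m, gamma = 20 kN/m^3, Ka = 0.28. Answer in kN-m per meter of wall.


Pa = 0.5 * Ka * gamma * H^2
= 0.5 * 0.28 * 20 * 8^2
= 179.2 kN/m
Arm = H / 3 = 8 / 3 = 2.6667 m
Mo = Pa * arm = Pa * H / 3 = 179.2 * 8 / 3 = 477.8667 kN-m/m

477.8667 kN-m/m


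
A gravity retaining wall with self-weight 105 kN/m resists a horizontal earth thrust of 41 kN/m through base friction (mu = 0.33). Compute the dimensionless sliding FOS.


Resisting force = mu * W = 0.33 * 105 = 34.65 kN/m
FOS = Resisting / Driving = 34.65 / 41
= 0.8451 (dimensionless)

0.8451 (dimensionless)


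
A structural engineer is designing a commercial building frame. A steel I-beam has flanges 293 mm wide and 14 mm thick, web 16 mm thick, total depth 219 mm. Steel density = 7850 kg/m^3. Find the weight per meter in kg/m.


A_flanges = 2 * 293 * 14 = 8204 mm^2
A_web = (219 - 2 * 14) * 16 = 3056 mm^2
A_total = 8204 + 3056 = 11260 mm^2 = 0.011260 m^2
Weight = rho * A = 7850 * 0.011260 = 88.391 kg/m

88.391 kg/m


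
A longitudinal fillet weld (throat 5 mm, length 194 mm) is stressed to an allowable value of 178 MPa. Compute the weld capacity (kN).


Strength = throat * length * allowable stress
= 5 * 194 * 178 N
= 172660 N
= 172.66 kN

172.66 kN


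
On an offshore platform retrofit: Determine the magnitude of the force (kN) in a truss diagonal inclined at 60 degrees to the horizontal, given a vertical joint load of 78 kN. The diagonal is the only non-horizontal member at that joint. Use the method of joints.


At the joint, only the diagonal has a vertical component, so vertical equilibrium gives:
F * sin(60) = 78
F = 78 / sin(60)
= 78 / 0.866025
= 90.07 kN

90.07 kN


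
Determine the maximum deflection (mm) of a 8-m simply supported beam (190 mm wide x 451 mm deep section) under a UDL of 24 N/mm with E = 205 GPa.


I = 190 * 451^3 / 12 = 1452452640.83 mm^4
L = 8000.0 mm, w = 24 N/mm, E = 205000.0 MPa
delta = 5 * w * L^4 / (384 * E * I)
= 5 * 24 * 8000.0^4 / (384 * 205000.0 * 1452452640.83)
= 4.2989 mm

4.2989 mm


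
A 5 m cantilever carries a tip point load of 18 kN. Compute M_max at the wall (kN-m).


For a cantilever with a point load at the free end:
M_max = P * L = 18 * 5 = 90 kN-m

90 kN-m


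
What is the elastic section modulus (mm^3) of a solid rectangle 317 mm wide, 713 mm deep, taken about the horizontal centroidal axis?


S = b * h^2 / 6
= 317 * 713^2 / 6
= 317 * 508369 / 6
= 26858828.83 mm^3

26858828.83 mm^3


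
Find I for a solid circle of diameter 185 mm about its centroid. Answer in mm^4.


r = d / 2 = 185 / 2 = 92.5 mm
I = pi * r^4 / 4 = pi * 92.5^4 / 4
= 57498539.35 mm^4

57498539.35 mm^4


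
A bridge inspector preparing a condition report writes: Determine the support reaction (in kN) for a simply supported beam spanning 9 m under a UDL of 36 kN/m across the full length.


Total load = w * L = 36 * 9 = 324 kN
By symmetry, each reaction R = total / 2 = 324 / 2 = 162.0 kN

162.0 kN


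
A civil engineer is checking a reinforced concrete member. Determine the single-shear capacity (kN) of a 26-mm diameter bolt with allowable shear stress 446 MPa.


A = pi * d^2 / 4 = pi * 26^2 / 4 = 530.9292 mm^2
V = f_v * A / 1000 = 446 * 530.9292 / 1000
= 236.7944 kN

236.7944 kN


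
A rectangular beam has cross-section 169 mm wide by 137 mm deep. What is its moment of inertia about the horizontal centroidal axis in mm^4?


I = b * h^3 / 12
= 169 * 137^3 / 12
= 169 * 2571353 / 12
= 36213221.42 mm^4

36213221.42 mm^4


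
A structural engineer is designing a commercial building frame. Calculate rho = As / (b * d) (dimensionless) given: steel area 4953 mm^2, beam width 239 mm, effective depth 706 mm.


rho = As / (b * d)
= 4953 / (239 * 706)
= 4953 / 168734
= 0.029354 (dimensionless)

0.029354 (dimensionless)


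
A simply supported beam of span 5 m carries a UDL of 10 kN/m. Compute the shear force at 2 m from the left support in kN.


R_A = w * L / 2 = 10 * 5 / 2 = 25.0 kN
V(x) = R_A - w * x = 25.0 - 10 * 2
= 5.0 kN

5.0 kN


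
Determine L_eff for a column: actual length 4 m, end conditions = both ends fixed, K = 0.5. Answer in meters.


L_eff = K * L
= 0.5 * 4
= 2.0 m

2.0 m


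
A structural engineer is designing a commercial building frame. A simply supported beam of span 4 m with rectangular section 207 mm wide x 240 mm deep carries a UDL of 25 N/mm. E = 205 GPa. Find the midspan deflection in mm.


I = 207 * 240^3 / 12 = 238464000.0 mm^4
L = 4000.0 mm, w = 25 N/mm, E = 205000.0 MPa
delta = 5 * w * L^4 / (384 * E * I)
= 5 * 25 * 4000.0^4 / (384 * 205000.0 * 238464000.0)
= 1.7047 mm

1.7047 mm


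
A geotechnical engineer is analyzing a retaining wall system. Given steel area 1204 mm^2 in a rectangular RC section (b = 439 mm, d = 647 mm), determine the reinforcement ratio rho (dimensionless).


rho = As / (b * d)
= 1204 / (439 * 647)
= 1204 / 284033
= 0.004239 (dimensionless)

0.004239 (dimensionless)


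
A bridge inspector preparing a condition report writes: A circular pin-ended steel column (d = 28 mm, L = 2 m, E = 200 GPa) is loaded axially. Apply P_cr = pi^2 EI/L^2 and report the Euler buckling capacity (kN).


I = pi * d^4 / 64 = 30171.86 mm^4
L = 2000.0 mm
P_cr = pi^2 * E * I / L^2
= 9.8696 * 200000.0 * 30171.86 / 2000.0^2
= 14889.21 N = 14.8892 kN

14.8892 kN


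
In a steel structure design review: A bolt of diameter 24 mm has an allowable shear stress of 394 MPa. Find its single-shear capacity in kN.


A = pi * d^2 / 4 = pi * 24^2 / 4 = 452.3893 mm^2
V = f_v * A / 1000 = 394 * 452.3893 / 1000
= 178.2414 kN

178.2414 kN


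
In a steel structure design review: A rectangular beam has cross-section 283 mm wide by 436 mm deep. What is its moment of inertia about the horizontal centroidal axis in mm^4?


I = b * h^3 / 12
= 283 * 436^3 / 12
= 283 * 82881856 / 12
= 1954630437.33 mm^4

1954630437.33 mm^4


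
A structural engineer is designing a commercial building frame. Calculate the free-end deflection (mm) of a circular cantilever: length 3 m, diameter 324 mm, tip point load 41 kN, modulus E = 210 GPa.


I = pi * d^4 / 64 = pi * 324^4 / 64 = 540941049.82 mm^4
L = 3000.0 mm, P = 41000.0 N, E = 210000.0 MPa
delta = P * L^3 / (3 * E * I)
= 41000.0 * 3000.0^3 / (3 * 210000.0 * 540941049.82)
= 3.2483 mm

3.2483 mm


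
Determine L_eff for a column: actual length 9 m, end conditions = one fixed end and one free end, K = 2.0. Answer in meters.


L_eff = K * L
= 2.0 * 9
= 18.0 m

18.0 m


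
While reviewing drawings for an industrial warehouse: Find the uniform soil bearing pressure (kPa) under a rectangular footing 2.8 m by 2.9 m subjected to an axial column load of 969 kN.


A = 2.8 * 2.9 = 8.12 m^2
q = P / A = 969 / 8.12
= 119.335 kPa

119.335 kPa


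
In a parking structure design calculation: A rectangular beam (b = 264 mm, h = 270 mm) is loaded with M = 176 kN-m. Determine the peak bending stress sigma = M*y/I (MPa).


I = b * h^3 / 12 = 264 * 270^3 / 12 = 433026000.0 mm^4
y = h / 2 = 270 / 2 = 135.0 mm
M = 176 kN-m = 176000000.0 N-mm
sigma = M * y / I = 176000000.0 * 135.0 / 433026000.0
= 54.87 MPa

54.87 MPa


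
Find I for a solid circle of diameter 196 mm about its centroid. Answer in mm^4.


r = d / 2 = 196 / 2 = 98.0 mm
I = pi * r^4 / 4 = pi * 98.0^4 / 4
= 72442625.88 mm^4

72442625.88 mm^4


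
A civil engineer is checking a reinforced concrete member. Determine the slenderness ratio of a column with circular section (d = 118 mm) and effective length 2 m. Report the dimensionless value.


Radius of gyration r = d / 4 = 118 / 4 = 29.5 mm
L_eff = 2000.0 mm
Slenderness ratio = L / r = 2000.0 / 29.5 = 67.8 (dimensionless)

67.8 (dimensionless)


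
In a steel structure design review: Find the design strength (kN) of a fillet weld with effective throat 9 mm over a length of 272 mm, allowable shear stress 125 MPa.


Strength = throat * length * allowable stress
= 9 * 272 * 125 N
= 306000 N
= 306.0 kN

306.0 kN


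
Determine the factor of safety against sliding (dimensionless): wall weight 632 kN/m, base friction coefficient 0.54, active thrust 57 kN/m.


Resisting force = mu * W = 0.54 * 632 = 341.28 kN/m
FOS = Resisting / Driving = 341.28 / 57
= 5.9874 (dimensionless)

5.9874 (dimensionless)


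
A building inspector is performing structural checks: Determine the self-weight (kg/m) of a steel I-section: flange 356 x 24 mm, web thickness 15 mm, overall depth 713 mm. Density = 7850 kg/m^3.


A_flanges = 2 * 356 * 24 = 17088 mm^2
A_web = (713 - 2 * 24) * 15 = 9975 mm^2
A_total = 17088 + 9975 = 27063 mm^2 = 0.027063 m^2
Weight = rho * A = 7850 * 0.027063 = 212.4445 kg/m

212.4445 kg/m


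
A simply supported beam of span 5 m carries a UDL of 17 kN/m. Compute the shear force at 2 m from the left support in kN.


R_A = w * L / 2 = 17 * 5 / 2 = 42.5 kN
V(x) = R_A - w * x = 42.5 - 17 * 2
= 8.5 kN

8.5 kN


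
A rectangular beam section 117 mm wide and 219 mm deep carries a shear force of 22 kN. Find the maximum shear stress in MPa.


A = b * h = 117 * 219 = 25623 mm^2
V = 22 kN = 22000.0 N
tau_max = 1.5 * V / A = 1.5 * 22000.0 / 25623
= 1.2879 MPa

1.2879 MPa


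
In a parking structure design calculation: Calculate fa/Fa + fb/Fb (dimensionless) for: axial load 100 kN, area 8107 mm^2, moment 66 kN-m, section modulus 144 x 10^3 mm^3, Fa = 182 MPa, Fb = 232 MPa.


f_a = P / A = 100000.0 / 8107 = 12.335 MPa
f_b = M / S = 66000000.0 / 144000.0 = 458.3333 MPa
Ratio = f_a / Fa + f_b / Fb
= 12.335 / 182 + 458.3333 / 232
= 2.0433 (dimensionless)

2.0433 (dimensionless)


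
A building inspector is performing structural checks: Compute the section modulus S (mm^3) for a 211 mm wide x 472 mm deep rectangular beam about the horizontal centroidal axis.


S = b * h^2 / 6
= 211 * 472^2 / 6
= 211 * 222784 / 6
= 7834570.67 mm^3

7834570.67 mm^3


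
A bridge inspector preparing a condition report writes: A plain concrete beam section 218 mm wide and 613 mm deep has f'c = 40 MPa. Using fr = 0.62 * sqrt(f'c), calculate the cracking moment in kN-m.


fr = 0.62 * sqrt(40) = 0.62 * 6.3246 = 3.9212 MPa
I = 218 * 613^3 / 12 = 4184626212.17 mm^4
y_t = 306.5 mm
M_cr = fr * I / y_t = 3.9212 * 4184626212.17 / 306.5 N-mm
= 53.5362 kN-m

53.5362 kN-m


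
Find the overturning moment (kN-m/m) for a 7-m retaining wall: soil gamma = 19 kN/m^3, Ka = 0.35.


Pa = 0.5 * Ka * gamma * H^2
= 0.5 * 0.35 * 19 * 7^2
= 162.925 kN/m
Arm = H / 3 = 7 / 3 = 2.3333 m
Mo = Pa * arm = Pa * H / 3 = 162.925 * 7 / 3 = 380.1583 kN-m/m

380.1583 kN-m/m


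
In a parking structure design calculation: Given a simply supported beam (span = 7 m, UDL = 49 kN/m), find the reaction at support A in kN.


Total load = w * L = 49 * 7 = 343 kN
By symmetry, each reaction R = total / 2 = 343 / 2 = 171.5 kN

171.5 kN


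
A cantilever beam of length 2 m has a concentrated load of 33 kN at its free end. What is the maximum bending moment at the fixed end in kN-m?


For a cantilever with a point load at the free end:
M_max = P * L = 33 * 2 = 66 kN-m

66 kN-m


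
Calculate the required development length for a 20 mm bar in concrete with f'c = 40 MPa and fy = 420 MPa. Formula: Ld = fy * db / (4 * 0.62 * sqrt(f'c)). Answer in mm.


Ld = (fy * db) / (4 * 0.62 * sqrt(f'c))
= (420 * 20) / (4 * 0.62 * sqrt(40))
= 8400 / 15.6849
= 535.55 mm

535.55 mm


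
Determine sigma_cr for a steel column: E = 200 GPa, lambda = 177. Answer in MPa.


sigma_cr = pi^2 * E / lambda^2
= 9.8696 * 200000.0 / 177^2
= 9.8696 * 200000.0 / 31329
= 63.0062 MPa

63.0062 MPa


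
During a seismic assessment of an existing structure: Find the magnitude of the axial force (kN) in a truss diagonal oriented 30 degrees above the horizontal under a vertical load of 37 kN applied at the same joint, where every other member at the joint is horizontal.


At the joint, only the diagonal has a vertical component, so vertical equilibrium gives:
F * sin(30) = 37
F = 37 / sin(30)
= 37 / 0.5
= 74.0 kN

74.0 kN


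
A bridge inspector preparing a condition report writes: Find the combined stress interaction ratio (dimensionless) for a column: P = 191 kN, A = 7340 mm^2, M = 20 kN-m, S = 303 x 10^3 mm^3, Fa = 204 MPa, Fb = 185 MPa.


f_a = P / A = 191000.0 / 7340 = 26.0218 MPa
f_b = M / S = 20000000.0 / 303000.0 = 66.0066 MPa
Ratio = f_a / Fa + f_b / Fb
= 26.0218 / 204 + 66.0066 / 185
= 0.4844 (dimensionless)

0.4844 (dimensionless)


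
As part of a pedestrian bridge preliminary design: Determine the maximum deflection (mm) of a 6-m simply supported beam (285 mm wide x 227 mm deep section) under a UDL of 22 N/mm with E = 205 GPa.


I = 285 * 227^3 / 12 = 277805721.25 mm^4
L = 6000.0 mm, w = 22 N/mm, E = 205000.0 MPa
delta = 5 * w * L^4 / (384 * E * I)
= 5 * 22 * 6000.0^4 / (384 * 205000.0 * 277805721.25)
= 6.5189 mm

6.5189 mm


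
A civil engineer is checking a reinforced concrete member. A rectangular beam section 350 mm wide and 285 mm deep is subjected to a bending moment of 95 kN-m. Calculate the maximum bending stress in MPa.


I = b * h^3 / 12 = 350 * 285^3 / 12 = 675182812.5 mm^4
y = h / 2 = 285 / 2 = 142.5 mm
M = 95 kN-m = 95000000.0 N-mm
sigma = M * y / I = 95000000.0 * 142.5 / 675182812.5
= 20.05 MPa

20.05 MPa


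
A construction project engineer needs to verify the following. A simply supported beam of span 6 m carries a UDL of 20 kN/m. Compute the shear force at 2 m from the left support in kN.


R_A = w * L / 2 = 20 * 6 / 2 = 60.0 kN
V(x) = R_A - w * x = 60.0 - 20 * 2
= 20.0 kN

20.0 kN


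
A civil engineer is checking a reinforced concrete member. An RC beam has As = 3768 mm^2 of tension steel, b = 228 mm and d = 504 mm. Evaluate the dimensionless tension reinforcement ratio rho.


rho = As / (b * d)
= 3768 / (228 * 504)
= 3768 / 114912
= 0.03279 (dimensionless)

0.03279 (dimensionless)


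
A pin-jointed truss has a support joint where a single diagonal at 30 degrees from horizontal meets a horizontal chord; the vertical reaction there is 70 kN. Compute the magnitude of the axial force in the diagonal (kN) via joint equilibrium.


At the joint, only the diagonal has a vertical component, so vertical equilibrium gives:
F * sin(30) = 70
F = 70 / sin(30)
= 70 / 0.5
= 140.0 kN

140.0 kN


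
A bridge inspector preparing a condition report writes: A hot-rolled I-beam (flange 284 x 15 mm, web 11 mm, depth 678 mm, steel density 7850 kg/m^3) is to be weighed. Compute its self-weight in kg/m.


A_flanges = 2 * 284 * 15 = 8520 mm^2
A_web = (678 - 2 * 15) * 11 = 7128 mm^2
A_total = 8520 + 7128 = 15648 mm^2 = 0.015648 m^2
Weight = rho * A = 7850 * 0.015648 = 122.8368 kg/m

122.8368 kg/m


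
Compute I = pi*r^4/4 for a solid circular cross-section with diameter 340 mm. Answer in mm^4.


r = d / 2 = 340 / 2 = 170.0 mm
I = pi * r^4 / 4 = pi * 170.0^4 / 4
= 655972400.05 mm^4

655972400.05 mm^4


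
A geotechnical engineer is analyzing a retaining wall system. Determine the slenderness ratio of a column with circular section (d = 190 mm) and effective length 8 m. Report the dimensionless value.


Radius of gyration r = d / 4 = 190 / 4 = 47.5 mm
L_eff = 8000.0 mm
Slenderness ratio = L / r = 8000.0 / 47.5 = 168.42 (dimensionless)

168.42 (dimensionless)


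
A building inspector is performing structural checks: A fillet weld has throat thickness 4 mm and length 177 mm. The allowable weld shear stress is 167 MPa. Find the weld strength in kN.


Strength = throat * length * allowable stress
= 4 * 177 * 167 N
= 118236 N
= 118.24 kN

118.24 kN


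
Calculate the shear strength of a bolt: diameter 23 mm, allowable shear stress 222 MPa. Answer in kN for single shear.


A = pi * d^2 / 4 = pi * 23^2 / 4 = 415.4756 mm^2
V = f_v * A / 1000 = 222 * 415.4756 / 1000
= 92.2356 kN

92.2356 kN


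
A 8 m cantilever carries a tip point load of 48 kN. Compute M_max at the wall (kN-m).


For a cantilever with a point load at the free end:
M_max = P * L = 48 * 8 = 384 kN-m

384 kN-m


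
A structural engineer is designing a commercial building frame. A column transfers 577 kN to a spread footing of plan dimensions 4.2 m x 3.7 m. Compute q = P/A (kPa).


A = 4.2 * 3.7 = 15.54 m^2
q = P / A = 577 / 15.54
= 37.13 kPa

37.13 kPa


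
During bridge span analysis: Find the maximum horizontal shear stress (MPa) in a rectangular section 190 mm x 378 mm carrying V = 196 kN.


A = b * h = 190 * 378 = 71820 mm^2
V = 196 kN = 196000.0 N
tau_max = 1.5 * V / A = 1.5 * 196000.0 / 71820
= 4.0936 MPa

4.0936 MPa


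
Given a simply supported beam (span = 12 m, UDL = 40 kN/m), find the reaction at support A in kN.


Total load = w * L = 40 * 12 = 480 kN
By symmetry, each reaction R = total / 2 = 480 / 2 = 240.0 kN

240.0 kN


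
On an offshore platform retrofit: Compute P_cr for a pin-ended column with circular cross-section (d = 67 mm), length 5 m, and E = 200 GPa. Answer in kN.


I = pi * d^4 / 64 = 989165.84 mm^4
L = 5000.0 mm
P_cr = pi^2 * E * I / L^2
= 9.8696 * 200000.0 * 989165.84 / 5000.0^2
= 78101.4 N = 78.1014 kN

78.1014 kN


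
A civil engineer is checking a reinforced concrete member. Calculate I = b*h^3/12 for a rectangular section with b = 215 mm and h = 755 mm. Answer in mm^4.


I = b * h^3 / 12
= 215 * 755^3 / 12
= 215 * 430368875 / 12
= 7710775677.08 mm^4

7710775677.08 mm^4


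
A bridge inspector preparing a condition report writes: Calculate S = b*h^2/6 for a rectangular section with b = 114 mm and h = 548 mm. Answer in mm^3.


S = b * h^2 / 6
= 114 * 548^2 / 6
= 114 * 300304 / 6
= 5705776.0 mm^3

5705776.0 mm^3


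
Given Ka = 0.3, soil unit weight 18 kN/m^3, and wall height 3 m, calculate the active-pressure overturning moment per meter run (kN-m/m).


Pa = 0.5 * Ka * gamma * H^2
= 0.5 * 0.3 * 18 * 3^2
= 24.3 kN/m
Arm = H / 3 = 3 / 3 = 1.0 m
Mo = Pa * arm = Pa * H / 3 = 24.3 * 3 / 3 = 24.3 kN-m/m

24.3 kN-m/m


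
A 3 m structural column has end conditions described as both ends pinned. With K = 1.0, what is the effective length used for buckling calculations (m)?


L_eff = K * L
= 1.0 * 3
= 3.0 m

3.0 m


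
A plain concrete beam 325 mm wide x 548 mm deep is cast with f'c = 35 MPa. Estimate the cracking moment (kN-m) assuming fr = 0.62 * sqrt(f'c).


fr = 0.62 * sqrt(35) = 0.62 * 5.9161 = 3.668 MPa
I = 325 * 548^3 / 12 = 4457011866.67 mm^4
y_t = 274.0 mm
M_cr = fr * I / y_t = 3.668 * 4457011866.67 / 274.0 N-mm
= 59.6649 kN-m

59.6649 kN-m


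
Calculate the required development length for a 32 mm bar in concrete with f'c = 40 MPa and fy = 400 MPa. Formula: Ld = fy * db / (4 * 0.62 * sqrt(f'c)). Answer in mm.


Ld = (fy * db) / (4 * 0.62 * sqrt(f'c))
= (400 * 32) / (4 * 0.62 * sqrt(40))
= 12800 / 15.6849
= 816.07 mm

816.07 mm


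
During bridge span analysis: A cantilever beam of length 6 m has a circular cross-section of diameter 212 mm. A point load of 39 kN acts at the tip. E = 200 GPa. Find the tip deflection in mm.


I = pi * d^4 / 64 = pi * 212^4 / 64 = 99154708.57 mm^4
L = 6000.0 mm, P = 39000.0 N, E = 200000.0 MPa
delta = P * L^3 / (3 * E * I)
= 39000.0 * 6000.0^3 / (3 * 200000.0 * 99154708.57)
= 141.5969 mm

141.5969 mm


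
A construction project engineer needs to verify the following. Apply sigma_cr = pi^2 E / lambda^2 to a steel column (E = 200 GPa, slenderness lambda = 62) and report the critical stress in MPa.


sigma_cr = pi^2 * E / lambda^2
= 9.8696 * 200000.0 / 62^2
= 9.8696 * 200000.0 / 3844
= 513.507 MPa

513.507 MPa


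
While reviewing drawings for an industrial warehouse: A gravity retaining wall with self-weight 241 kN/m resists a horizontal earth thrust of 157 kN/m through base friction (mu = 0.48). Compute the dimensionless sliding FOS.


Resisting force = mu * W = 0.48 * 241 = 115.68 kN/m
FOS = Resisting / Driving = 115.68 / 157
= 0.7368 (dimensionless)

0.7368 (dimensionless)


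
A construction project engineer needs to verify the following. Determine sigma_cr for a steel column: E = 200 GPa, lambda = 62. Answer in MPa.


sigma_cr = pi^2 * E / lambda^2
= 9.8696 * 200000.0 / 62^2
= 9.8696 * 200000.0 / 3844
= 513.507 MPa

513.507 MPa


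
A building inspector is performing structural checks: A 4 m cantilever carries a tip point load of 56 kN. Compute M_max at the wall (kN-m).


For a cantilever with a point load at the free end:
M_max = P * L = 56 * 4 = 224 kN-m

224 kN-m


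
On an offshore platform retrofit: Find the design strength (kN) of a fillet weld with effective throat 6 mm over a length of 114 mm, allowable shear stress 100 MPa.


Strength = throat * length * allowable stress
= 6 * 114 * 100 N
= 68400 N
= 68.4 kN

68.4 kN


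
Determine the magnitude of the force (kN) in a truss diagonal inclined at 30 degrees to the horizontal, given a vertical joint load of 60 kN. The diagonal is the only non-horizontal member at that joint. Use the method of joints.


At the joint, only the diagonal has a vertical component, so vertical equilibrium gives:
F * sin(30) = 60
F = 60 / sin(30)
= 60 / 0.5
= 120.0 kN

120.0 kN


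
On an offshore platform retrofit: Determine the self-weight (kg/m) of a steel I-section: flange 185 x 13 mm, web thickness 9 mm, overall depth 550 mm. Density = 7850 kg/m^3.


A_flanges = 2 * 185 * 13 = 4810 mm^2
A_web = (550 - 2 * 13) * 9 = 4716 mm^2
A_total = 4810 + 4716 = 9526 mm^2 = 0.009526 m^2
Weight = rho * A = 7850 * 0.009526 = 74.7791 kg/m

74.7791 kg/m


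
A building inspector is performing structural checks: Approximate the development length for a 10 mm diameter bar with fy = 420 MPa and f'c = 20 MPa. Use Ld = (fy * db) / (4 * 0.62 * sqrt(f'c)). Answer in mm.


Ld = (fy * db) / (4 * 0.62 * sqrt(f'c))
= (420 * 10) / (4 * 0.62 * sqrt(20))
= 4200 / 11.0909
= 378.69 mm

378.69 mm


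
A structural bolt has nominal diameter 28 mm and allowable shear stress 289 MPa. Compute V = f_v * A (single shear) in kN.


A = pi * d^2 / 4 = pi * 28^2 / 4 = 615.7522 mm^2
V = f_v * A / 1000 = 289 * 615.7522 / 1000
= 177.9524 kN

177.9524 kN


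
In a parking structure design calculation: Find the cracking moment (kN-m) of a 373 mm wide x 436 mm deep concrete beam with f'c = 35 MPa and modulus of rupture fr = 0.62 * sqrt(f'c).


fr = 0.62 * sqrt(35) = 0.62 * 5.9161 = 3.668 MPa
I = 373 * 436^3 / 12 = 2576244357.33 mm^4
y_t = 218.0 mm
M_cr = fr * I / y_t = 3.668 * 2576244357.33 / 218.0 N-mm
= 43.3467 kN-m

43.3467 kN-m


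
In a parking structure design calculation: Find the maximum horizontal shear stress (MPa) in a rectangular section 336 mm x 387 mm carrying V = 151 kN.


A = b * h = 336 * 387 = 130032 mm^2
V = 151 kN = 151000.0 N
tau_max = 1.5 * V / A = 1.5 * 151000.0 / 130032
= 1.7419 MPa

1.7419 MPa


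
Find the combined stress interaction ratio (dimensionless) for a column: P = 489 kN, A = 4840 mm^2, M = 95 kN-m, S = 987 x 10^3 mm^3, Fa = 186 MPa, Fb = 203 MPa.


f_a = P / A = 489000.0 / 4840 = 101.0331 MPa
f_b = M / S = 95000000.0 / 987000.0 = 96.2513 MPa
Ratio = f_a / Fa + f_b / Fb
= 101.0331 / 186 + 96.2513 / 203
= 1.0173 (dimensionless)

1.0173 (dimensionless)


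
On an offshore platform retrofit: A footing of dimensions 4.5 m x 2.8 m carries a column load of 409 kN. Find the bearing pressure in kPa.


A = 4.5 * 2.8 = 12.6 m^2
q = P / A = 409 / 12.6
= 32.4603 kPa

32.4603 kPa


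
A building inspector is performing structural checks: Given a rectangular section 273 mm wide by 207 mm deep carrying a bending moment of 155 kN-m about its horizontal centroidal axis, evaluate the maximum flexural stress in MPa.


I = b * h^3 / 12 = 273 * 207^3 / 12 = 201786653.25 mm^4
y = h / 2 = 207 / 2 = 103.5 mm
M = 155 kN-m = 155000000.0 N-mm
sigma = M * y / I = 155000000.0 * 103.5 / 201786653.25
= 79.5 MPa

79.5 MPa


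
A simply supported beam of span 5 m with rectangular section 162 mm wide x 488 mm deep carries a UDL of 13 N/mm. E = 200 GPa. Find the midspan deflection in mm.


I = 162 * 488^3 / 12 = 1568892672.0 mm^4
L = 5000.0 mm, w = 13 N/mm, E = 200000.0 MPa
delta = 5 * w * L^4 / (384 * E * I)
= 5 * 13 * 5000.0^4 / (384 * 200000.0 * 1568892672.0)
= 0.3372 mm

0.3372 mm


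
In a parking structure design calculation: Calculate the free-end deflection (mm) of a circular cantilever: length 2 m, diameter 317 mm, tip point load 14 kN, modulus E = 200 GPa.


I = pi * d^4 / 64 = pi * 317^4 / 64 = 495686336.22 mm^4
L = 2000.0 mm, P = 14000.0 N, E = 200000.0 MPa
delta = P * L^3 / (3 * E * I)
= 14000.0 * 2000.0^3 / (3 * 200000.0 * 495686336.22)
= 0.3766 mm

0.3766 mm


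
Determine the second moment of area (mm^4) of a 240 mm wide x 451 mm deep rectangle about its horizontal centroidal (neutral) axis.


I = b * h^3 / 12
= 240 * 451^3 / 12
= 240 * 91733851 / 12
= 1834677020.0 mm^4

1834677020.0 mm^4


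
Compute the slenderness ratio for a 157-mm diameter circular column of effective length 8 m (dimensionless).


Radius of gyration r = d / 4 = 157 / 4 = 39.25 mm
L_eff = 8000.0 mm
Slenderness ratio = L / r = 8000.0 / 39.25 = 203.82 (dimensionless)

203.82 (dimensionless)


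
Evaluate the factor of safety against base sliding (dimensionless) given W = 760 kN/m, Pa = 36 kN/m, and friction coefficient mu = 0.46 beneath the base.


Resisting force = mu * W = 0.46 * 760 = 349.6 kN/m
FOS = Resisting / Driving = 349.6 / 36
= 9.7111 (dimensionless)

9.7111 (dimensionless)


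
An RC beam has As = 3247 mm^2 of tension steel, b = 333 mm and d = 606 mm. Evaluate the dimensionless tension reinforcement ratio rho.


rho = As / (b * d)
= 3247 / (333 * 606)
= 3247 / 201798
= 0.01609 (dimensionless)

0.01609 (dimensionless)


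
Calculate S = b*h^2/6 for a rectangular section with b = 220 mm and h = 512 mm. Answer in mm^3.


S = b * h^2 / 6
= 220 * 512^2 / 6
= 220 * 262144 / 6
= 9611946.67 mm^3

9611946.67 mm^3


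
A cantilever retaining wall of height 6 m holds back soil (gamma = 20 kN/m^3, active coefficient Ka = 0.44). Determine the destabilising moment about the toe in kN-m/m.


Pa = 0.5 * Ka * gamma * H^2
= 0.5 * 0.44 * 20 * 6^2
= 158.4 kN/m
Arm = H / 3 = 6 / 3 = 2.0 m
Mo = Pa * arm = Pa * H / 3 = 158.4 * 6 / 3 = 316.8 kN-m/m

316.8 kN-m/m


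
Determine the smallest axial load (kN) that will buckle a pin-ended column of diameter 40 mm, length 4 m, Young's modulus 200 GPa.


I = pi * d^4 / 64 = 125663.71 mm^4
L = 4000.0 mm
P_cr = pi^2 * E * I / L^2
= 9.8696 * 200000.0 * 125663.71 / 4000.0^2
= 15503.14 N = 15.5031 kN

15.5031 kN


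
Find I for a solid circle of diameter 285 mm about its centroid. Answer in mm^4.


r = d / 2 = 285 / 2 = 142.5 mm
I = pi * r^4 / 4 = pi * 142.5^4 / 4
= 323854054.62 mm^4

323854054.62 mm^4


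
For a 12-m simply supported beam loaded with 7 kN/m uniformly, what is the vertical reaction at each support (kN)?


Total load = w * L = 7 * 12 = 84 kN
By symmetry, each reaction R = total / 2 = 84 / 2 = 42.0 kN

42.0 kN


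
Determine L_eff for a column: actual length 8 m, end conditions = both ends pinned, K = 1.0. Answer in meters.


L_eff = K * L
= 1.0 * 8
= 8.0 m

8.0 m


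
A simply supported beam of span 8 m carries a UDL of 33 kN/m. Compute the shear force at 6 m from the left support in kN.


R_A = w * L / 2 = 33 * 8 / 2 = 132.0 kN
V(x) = R_A - w * x = 132.0 - 33 * 6
= -66.0 kN

-66.0 kN


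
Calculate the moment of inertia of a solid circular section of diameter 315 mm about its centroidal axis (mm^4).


r = d / 2 = 315 / 2 = 157.5 mm
I = pi * r^4 / 4 = pi * 157.5^4 / 4
= 483294790.53 mm^4

483294790.53 mm^4


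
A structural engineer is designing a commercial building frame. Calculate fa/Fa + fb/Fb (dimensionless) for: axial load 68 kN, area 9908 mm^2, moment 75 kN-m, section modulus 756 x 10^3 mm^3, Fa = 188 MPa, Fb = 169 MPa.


f_a = P / A = 68000.0 / 9908 = 6.8631 MPa
f_b = M / S = 75000000.0 / 756000.0 = 99.2063 MPa
Ratio = f_a / Fa + f_b / Fb
= 6.8631 / 188 + 99.2063 / 169
= 0.6235 (dimensionless)

0.6235 (dimensionless)


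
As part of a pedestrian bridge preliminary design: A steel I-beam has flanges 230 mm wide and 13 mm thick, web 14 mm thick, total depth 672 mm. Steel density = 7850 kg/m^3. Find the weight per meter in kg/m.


A_flanges = 2 * 230 * 13 = 5980 mm^2
A_web = (672 - 2 * 13) * 14 = 9044 mm^2
A_total = 5980 + 9044 = 15024 mm^2 = 0.015024 m^2
Weight = rho * A = 7850 * 0.015024 = 117.9384 kg/m

117.9384 kg/m


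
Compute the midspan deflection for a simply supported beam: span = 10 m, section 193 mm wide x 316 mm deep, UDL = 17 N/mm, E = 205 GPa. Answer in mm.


I = 193 * 316^3 / 12 = 507501477.33 mm^4
L = 10000.0 mm, w = 17 N/mm, E = 205000.0 MPa
delta = 5 * w * L^4 / (384 * E * I)
= 5 * 17 * 10000.0^4 / (384 * 205000.0 * 507501477.33)
= 21.2763 mm

21.2763 mm


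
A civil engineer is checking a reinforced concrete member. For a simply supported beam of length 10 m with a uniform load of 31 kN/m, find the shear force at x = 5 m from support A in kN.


R_A = w * L / 2 = 31 * 10 / 2 = 155.0 kN
V(x) = R_A - w * x = 155.0 - 31 * 5
= 0.0 kN

0.0 kN


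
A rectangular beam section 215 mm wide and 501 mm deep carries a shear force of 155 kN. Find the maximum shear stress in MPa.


A = b * h = 215 * 501 = 107715 mm^2
V = 155 kN = 155000.0 N
tau_max = 1.5 * V / A = 1.5 * 155000.0 / 107715
= 2.1585 MPa

2.1585 MPa


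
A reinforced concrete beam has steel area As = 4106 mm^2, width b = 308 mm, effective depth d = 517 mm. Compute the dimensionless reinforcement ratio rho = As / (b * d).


rho = As / (b * d)
= 4106 / (308 * 517)
= 4106 / 159236
= 0.025786 (dimensionless)

0.025786 (dimensionless)


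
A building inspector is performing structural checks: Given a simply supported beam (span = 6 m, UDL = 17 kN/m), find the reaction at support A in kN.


Total load = w * L = 17 * 6 = 102 kN
By symmetry, each reaction R = total / 2 = 102 / 2 = 51.0 kN

51.0 kN


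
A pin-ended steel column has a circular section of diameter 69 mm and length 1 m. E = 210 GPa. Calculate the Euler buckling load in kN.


I = pi * d^4 / 64 = 1112669.7 mm^4
L = 1000.0 mm
P_cr = pi^2 * E * I / L^2
= 9.8696 * 210000.0 * 1112669.7 / 1000.0^2
= 2306138.05 N = 2306.1381 kN

2306.1381 kN


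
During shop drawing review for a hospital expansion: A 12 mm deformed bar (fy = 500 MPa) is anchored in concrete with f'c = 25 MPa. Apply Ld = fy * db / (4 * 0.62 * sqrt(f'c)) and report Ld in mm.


Ld = (fy * db) / (4 * 0.62 * sqrt(f'c))
= (500 * 12) / (4 * 0.62 * sqrt(25))
= 6000 / 12.4
= 483.87 mm

483.87 mm


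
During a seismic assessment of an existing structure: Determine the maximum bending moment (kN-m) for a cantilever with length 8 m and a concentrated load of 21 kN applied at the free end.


For a cantilever with a point load at the free end:
M_max = P * L = 21 * 8 = 168 kN-m

168 kN-m


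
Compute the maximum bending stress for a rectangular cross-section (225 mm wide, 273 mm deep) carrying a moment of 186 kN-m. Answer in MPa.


I = b * h^3 / 12 = 225 * 273^3 / 12 = 381495318.75 mm^4
y = h / 2 = 273 / 2 = 136.5 mm
M = 186 kN-m = 186000000.0 N-mm
sigma = M * y / I = 186000000.0 * 136.5 / 381495318.75
= 66.55 MPa

66.55 MPa


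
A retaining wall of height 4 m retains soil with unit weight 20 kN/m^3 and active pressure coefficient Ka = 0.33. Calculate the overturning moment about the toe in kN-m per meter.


Pa = 0.5 * Ka * gamma * H^2
= 0.5 * 0.33 * 20 * 4^2
= 52.8 kN/m
Arm = H / 3 = 4 / 3 = 1.3333 m
Mo = Pa * arm = Pa * H / 3 = 52.8 * 4 / 3 = 70.4 kN-m/m

70.4 kN-m/m


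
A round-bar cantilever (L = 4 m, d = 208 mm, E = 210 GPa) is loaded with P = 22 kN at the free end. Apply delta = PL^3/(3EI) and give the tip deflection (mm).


I = pi * d^4 / 64 = pi * 208^4 / 64 = 91880476.45 mm^4
L = 4000.0 mm, P = 22000.0 N, E = 210000.0 MPa
delta = P * L^3 / (3 * E * I)
= 22000.0 * 4000.0^3 / (3 * 210000.0 * 91880476.45)
= 24.3242 mm

24.3242 mm


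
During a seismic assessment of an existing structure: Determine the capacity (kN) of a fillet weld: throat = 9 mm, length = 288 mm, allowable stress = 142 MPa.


Strength = throat * length * allowable stress
= 9 * 288 * 142 N
= 368064 N
= 368.06 kN

368.06 kN


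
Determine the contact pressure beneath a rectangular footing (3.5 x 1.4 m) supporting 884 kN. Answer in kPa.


A = 3.5 * 1.4 = 4.9 m^2
q = P / A = 884 / 4.9
= 180.4082 kPa

180.4082 kPa


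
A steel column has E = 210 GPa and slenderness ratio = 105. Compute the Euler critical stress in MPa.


sigma_cr = pi^2 * E / lambda^2
= 9.8696 * 210000.0 / 105^2
= 9.8696 * 210000.0 / 11025
= 187.9925 MPa

187.9925 MPa


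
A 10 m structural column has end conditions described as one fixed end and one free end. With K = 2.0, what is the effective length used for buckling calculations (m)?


L_eff = K * L
= 2.0 * 10
= 20.0 m

20.0 m


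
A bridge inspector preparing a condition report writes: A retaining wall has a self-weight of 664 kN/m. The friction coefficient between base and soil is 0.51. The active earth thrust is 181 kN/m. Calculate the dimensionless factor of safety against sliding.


Resisting force = mu * W = 0.51 * 664 = 338.64 kN/m
FOS = Resisting / Driving = 338.64 / 181
= 1.8709 (dimensionless)

1.8709 (dimensionless)


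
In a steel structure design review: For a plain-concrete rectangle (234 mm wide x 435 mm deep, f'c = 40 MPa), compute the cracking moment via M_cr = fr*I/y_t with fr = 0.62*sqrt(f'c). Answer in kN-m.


fr = 0.62 * sqrt(40) = 0.62 * 6.3246 = 3.9212 MPa
I = 234 * 435^3 / 12 = 1605101062.5 mm^4
y_t = 217.5 mm
M_cr = fr * I / y_t = 3.9212 * 1605101062.5 / 217.5 N-mm
= 28.9378 kN-m

28.9378 kN-m


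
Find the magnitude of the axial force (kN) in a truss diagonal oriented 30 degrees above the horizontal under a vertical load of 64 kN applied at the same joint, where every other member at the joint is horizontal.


At the joint, only the diagonal has a vertical component, so vertical equilibrium gives:
F * sin(30) = 64
F = 64 / sin(30)
= 64 / 0.5
= 128.0 kN

128.0 kN


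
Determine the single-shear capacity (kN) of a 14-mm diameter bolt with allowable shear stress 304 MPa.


A = pi * d^2 / 4 = pi * 14^2 / 4 = 153.938 mm^2
V = f_v * A / 1000 = 304 * 153.938 / 1000
= 46.7972 kN

46.7972 kN


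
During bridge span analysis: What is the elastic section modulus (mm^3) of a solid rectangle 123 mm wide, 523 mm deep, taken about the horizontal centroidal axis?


S = b * h^2 / 6
= 123 * 523^2 / 6
= 123 * 273529 / 6
= 5607344.5 mm^3

5607344.5 mm^3


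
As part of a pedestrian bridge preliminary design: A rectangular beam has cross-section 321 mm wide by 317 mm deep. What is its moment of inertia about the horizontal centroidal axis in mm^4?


I = b * h^3 / 12
= 321 * 317^3 / 12
= 321 * 31855013 / 12
= 852121597.75 mm^4

852121597.75 mm^4


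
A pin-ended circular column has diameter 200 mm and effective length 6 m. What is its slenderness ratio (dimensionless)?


Radius of gyration r = d / 4 = 200 / 4 = 50.0 mm
L_eff = 6000.0 mm
Slenderness ratio = L / r = 6000.0 / 50.0 = 120.0 (dimensionless)

120.0 (dimensionless)


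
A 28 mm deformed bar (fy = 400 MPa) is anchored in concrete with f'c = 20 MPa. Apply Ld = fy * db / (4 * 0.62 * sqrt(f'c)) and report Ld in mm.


Ld = (fy * db) / (4 * 0.62 * sqrt(f'c))
= (400 * 28) / (4 * 0.62 * sqrt(20))
= 11200 / 11.0909
= 1009.84 mm

1009.84 mm


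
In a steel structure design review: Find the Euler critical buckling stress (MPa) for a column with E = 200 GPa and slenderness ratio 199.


sigma_cr = pi^2 * E / lambda^2
= 9.8696 * 200000.0 / 199^2
= 9.8696 * 200000.0 / 39601
= 49.8452 MPa

49.8452 MPa


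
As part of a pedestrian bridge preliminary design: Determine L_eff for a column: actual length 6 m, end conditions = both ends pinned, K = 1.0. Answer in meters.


L_eff = K * L
= 1.0 * 6
= 6.0 m

6.0 m


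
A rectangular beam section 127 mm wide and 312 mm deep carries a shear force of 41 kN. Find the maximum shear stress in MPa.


A = b * h = 127 * 312 = 39624 mm^2
V = 41 kN = 41000.0 N
tau_max = 1.5 * V / A = 1.5 * 41000.0 / 39624
= 1.5521 MPa

1.5521 MPa
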